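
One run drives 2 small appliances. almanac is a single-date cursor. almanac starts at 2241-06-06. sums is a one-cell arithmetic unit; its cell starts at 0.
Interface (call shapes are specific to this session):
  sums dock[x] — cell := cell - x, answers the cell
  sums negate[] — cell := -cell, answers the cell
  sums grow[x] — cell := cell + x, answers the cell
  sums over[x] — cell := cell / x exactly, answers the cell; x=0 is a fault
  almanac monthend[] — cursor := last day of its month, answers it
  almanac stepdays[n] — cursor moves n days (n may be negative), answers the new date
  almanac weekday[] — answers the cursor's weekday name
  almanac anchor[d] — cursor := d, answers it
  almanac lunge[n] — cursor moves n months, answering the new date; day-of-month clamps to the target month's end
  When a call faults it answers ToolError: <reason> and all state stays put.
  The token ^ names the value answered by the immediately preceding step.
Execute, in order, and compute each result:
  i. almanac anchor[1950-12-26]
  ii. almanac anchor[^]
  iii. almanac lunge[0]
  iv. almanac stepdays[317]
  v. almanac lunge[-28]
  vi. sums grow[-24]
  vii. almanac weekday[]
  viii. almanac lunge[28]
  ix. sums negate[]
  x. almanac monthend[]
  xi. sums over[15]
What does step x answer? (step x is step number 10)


Answer: 1951-11-30

Derivation:
Next I call almanac anchor on d=1950-12-26, yielding 1950-12-26.
Calling almanac anchor on d=^, — result: 1950-12-26.
I try almanac lunge on n=0, and observe 1950-12-26.
I call almanac stepdays on n=317, giving 1951-11-08.
I use almanac lunge on n=-28, and get 1949-07-08.
I invoke sums grow on x=-24, giving -24.
I try almanac weekday(): Friday.
I try almanac lunge on n=28, and see 1951-11-08.
I invoke sums negate(), and get 24.
I use almanac monthend, and get 1951-11-30.
Next I call sums over on x=15: 8/5.


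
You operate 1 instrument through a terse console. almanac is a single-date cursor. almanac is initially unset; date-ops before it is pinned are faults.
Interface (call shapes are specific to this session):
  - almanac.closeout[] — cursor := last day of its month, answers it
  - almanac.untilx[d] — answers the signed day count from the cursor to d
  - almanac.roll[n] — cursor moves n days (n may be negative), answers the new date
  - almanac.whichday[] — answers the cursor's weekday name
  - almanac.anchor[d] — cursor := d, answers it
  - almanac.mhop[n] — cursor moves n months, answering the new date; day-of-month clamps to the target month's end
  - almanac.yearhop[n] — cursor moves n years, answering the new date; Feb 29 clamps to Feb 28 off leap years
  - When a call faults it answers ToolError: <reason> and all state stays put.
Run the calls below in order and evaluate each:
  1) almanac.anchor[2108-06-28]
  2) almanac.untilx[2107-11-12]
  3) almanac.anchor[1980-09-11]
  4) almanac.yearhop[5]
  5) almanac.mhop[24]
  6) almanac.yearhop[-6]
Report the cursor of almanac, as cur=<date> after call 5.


Answer: cur=1987-09-11

Derivation:
>> anchor(d: 2108-06-28)
<< 2108-06-28
>> untilx(d: 2107-11-12)
<< -229
>> anchor(d: 1980-09-11)
<< 1980-09-11
>> yearhop(n: 5)
<< 1985-09-11
>> mhop(n: 24)
<< 1987-09-11
>> yearhop(n: -6)
<< 1981-09-11


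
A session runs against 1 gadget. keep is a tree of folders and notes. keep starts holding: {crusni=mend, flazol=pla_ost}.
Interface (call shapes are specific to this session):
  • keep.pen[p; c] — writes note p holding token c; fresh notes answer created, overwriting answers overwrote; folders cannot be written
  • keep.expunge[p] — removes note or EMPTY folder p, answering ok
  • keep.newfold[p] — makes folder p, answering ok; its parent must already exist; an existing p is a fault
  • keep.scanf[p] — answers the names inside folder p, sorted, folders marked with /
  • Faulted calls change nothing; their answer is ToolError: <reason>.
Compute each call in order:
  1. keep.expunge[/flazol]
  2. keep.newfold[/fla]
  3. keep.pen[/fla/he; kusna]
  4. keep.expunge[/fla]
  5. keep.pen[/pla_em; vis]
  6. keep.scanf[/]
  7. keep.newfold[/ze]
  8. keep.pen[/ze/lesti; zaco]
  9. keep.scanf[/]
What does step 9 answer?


Answer: [crusni, fla/, pla_em, ze/]

Derivation:
> keep.expunge /flazol
:: ok
> keep.newfold /fla
:: ok
> keep.pen /fla/he kusna
:: created
> keep.expunge /fla
:: ToolError: not empty
> keep.pen /pla_em vis
:: created
> keep.scanf /
:: [crusni, fla/, pla_em]
> keep.newfold /ze
:: ok
> keep.pen /ze/lesti zaco
:: created
> keep.scanf /
:: [crusni, fla/, pla_em, ze/]


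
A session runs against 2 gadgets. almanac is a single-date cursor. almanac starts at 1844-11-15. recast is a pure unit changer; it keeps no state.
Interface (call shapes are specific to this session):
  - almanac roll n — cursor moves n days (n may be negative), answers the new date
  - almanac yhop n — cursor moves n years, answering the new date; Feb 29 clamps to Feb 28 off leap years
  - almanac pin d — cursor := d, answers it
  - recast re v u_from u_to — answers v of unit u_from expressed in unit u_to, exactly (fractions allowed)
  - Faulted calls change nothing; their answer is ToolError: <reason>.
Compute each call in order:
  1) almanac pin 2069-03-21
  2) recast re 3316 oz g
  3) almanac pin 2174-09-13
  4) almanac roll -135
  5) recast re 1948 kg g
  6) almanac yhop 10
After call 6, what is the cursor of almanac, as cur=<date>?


Now I run almanac pin with 2069-03-21, which returns 2069-03-21.
Now I run recast re with 3316, oz, g, and see 37602807473/400000.
Using almanac pin with 2174-09-13, → 2174-09-13.
Calling almanac roll with -135, and see 2174-05-01.
Using recast re with 1948, kg, g, and see 1948000.
I use almanac yhop with 10, giving 2184-05-01.

Answer: cur=2184-05-01


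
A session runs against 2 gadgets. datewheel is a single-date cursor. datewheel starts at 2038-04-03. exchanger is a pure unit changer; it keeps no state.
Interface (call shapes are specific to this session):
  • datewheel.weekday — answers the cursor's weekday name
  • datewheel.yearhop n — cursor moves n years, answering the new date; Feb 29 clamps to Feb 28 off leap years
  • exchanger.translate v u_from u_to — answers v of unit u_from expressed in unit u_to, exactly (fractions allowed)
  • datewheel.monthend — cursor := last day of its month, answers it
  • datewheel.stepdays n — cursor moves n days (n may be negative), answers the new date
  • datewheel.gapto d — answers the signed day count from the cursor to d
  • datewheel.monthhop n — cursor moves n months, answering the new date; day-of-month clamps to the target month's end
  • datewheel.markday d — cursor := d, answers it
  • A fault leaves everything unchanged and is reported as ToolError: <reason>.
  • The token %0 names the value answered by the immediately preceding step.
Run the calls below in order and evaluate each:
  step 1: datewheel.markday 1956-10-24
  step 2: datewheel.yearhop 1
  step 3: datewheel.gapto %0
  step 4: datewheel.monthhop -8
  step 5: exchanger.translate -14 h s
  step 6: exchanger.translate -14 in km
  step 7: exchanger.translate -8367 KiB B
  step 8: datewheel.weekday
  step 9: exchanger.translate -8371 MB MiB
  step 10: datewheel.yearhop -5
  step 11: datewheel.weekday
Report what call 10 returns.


Answer: 1952-02-24

Derivation:
$ datewheel.markday d='1956-10-24'
  1956-10-24
$ datewheel.yearhop n='1'
  1957-10-24
$ datewheel.gapto d='%0'
  0
$ datewheel.monthhop n='-8'
  1957-02-24
$ exchanger.translate v='-14' u_from='h' u_to='s'
  -50400
$ exchanger.translate v='-14' u_from='in' u_to='km'
  -889/2500000
$ exchanger.translate v='-8367' u_from='KiB' u_to='B'
  -8567808
$ datewheel.weekday
  Sunday
$ exchanger.translate v='-8371' u_from='MB' u_to='MiB'
  -130796875/16384
$ datewheel.yearhop n='-5'
  1952-02-24
$ datewheel.weekday
  Sunday


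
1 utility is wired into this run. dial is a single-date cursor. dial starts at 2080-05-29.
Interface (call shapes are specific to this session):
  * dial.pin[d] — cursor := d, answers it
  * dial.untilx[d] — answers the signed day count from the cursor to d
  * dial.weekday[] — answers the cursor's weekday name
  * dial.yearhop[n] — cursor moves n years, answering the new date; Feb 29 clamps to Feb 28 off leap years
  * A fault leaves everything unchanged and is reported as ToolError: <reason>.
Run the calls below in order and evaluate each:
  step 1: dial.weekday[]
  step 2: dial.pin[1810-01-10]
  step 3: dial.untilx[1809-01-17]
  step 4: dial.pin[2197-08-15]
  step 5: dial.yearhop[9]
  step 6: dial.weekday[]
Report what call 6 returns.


→ dial.weekday()
← Wednesday
→ dial.pin(d→1810-01-10)
← 1810-01-10
→ dial.untilx(d→1809-01-17)
← -358
→ dial.pin(d→2197-08-15)
← 2197-08-15
→ dial.yearhop(n→9)
← 2206-08-15
→ dial.weekday()
← Friday

Answer: Friday


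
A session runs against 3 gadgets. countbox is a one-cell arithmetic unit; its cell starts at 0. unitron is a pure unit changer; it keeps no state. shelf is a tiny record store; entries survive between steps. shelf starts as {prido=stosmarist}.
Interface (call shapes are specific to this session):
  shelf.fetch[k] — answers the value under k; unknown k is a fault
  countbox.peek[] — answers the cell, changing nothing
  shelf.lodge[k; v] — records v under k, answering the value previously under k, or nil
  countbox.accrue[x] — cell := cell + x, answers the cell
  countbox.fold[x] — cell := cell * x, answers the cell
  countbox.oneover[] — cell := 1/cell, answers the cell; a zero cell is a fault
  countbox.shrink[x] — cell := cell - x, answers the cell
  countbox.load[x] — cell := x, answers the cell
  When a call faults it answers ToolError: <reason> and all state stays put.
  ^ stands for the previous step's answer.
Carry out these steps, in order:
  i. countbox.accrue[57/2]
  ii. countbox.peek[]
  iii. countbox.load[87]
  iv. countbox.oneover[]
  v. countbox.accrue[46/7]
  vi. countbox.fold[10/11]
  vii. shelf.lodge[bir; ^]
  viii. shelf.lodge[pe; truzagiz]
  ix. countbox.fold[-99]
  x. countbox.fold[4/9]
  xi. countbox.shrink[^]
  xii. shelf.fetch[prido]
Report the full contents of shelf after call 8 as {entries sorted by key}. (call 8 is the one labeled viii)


Act: countbox.accrue[x→57/2]
Obs: 57/2
Act: countbox.peek[]
Obs: 57/2
Act: countbox.load[x→87]
Obs: 87
Act: countbox.oneover[]
Obs: 1/87
Act: countbox.accrue[x→46/7]
Obs: 4009/609
Act: countbox.fold[x→10/11]
Obs: 40090/6699
Act: shelf.lodge[k→bir; v→^]
Obs: nil
Act: shelf.lodge[k→pe; v→truzagiz]
Obs: nil
Act: countbox.fold[x→-99]
Obs: -120270/203
Act: countbox.fold[x→4/9]
Obs: -160360/609
Act: countbox.shrink[x→^]
Obs: 0
Act: shelf.fetch[k→prido]
Obs: stosmarist

Answer: {bir=40090/6699, pe=truzagiz, prido=stosmarist}


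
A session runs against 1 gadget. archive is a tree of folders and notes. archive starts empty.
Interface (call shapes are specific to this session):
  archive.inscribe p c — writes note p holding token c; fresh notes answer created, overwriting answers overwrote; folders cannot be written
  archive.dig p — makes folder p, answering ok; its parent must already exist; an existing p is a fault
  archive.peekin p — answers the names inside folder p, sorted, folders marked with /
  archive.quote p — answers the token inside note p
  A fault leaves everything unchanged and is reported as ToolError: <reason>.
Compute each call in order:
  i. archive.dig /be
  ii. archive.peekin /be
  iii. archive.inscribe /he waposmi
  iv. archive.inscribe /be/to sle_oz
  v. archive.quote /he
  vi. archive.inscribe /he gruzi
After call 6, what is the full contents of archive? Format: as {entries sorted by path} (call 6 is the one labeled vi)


I call archive.dig passing p='/be', yielding ok.
I invoke archive.peekin passing p='/be', — result: [].
Calling archive.inscribe passing p='/he', c='waposmi', and get created.
I run archive.inscribe passing p='/be/to', c='sle_oz', → created.
Then archive.quote passing p='/he', — result: waposmi.
I run archive.inscribe passing p='/he', c='gruzi', → overwrote.

Answer: {be/, be/to=sle_oz, he=gruzi}


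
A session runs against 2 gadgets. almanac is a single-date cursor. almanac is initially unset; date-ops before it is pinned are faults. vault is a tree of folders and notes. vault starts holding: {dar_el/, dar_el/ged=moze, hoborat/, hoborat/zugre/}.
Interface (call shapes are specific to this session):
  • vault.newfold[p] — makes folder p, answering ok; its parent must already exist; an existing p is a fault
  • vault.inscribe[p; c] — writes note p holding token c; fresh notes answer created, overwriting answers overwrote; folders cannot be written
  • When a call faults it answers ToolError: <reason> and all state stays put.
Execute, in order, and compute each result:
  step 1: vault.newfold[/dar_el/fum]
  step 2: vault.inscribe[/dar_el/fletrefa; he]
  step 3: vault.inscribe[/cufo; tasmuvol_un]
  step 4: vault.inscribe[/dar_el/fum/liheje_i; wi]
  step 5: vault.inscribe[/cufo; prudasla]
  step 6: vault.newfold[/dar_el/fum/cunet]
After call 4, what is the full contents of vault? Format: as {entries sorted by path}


→ vault.newfold(/dar_el/fum)
← ok
→ vault.inscribe(/dar_el/fletrefa, he)
← created
→ vault.inscribe(/cufo, tasmuvol_un)
← created
→ vault.inscribe(/dar_el/fum/liheje_i, wi)
← created
→ vault.inscribe(/cufo, prudasla)
← overwrote
→ vault.newfold(/dar_el/fum/cunet)
← ok

Answer: {cufo=tasmuvol_un, dar_el/, dar_el/fletrefa=he, dar_el/fum/, dar_el/fum/liheje_i=wi, dar_el/ged=moze, hoborat/, hoborat/zugre/}


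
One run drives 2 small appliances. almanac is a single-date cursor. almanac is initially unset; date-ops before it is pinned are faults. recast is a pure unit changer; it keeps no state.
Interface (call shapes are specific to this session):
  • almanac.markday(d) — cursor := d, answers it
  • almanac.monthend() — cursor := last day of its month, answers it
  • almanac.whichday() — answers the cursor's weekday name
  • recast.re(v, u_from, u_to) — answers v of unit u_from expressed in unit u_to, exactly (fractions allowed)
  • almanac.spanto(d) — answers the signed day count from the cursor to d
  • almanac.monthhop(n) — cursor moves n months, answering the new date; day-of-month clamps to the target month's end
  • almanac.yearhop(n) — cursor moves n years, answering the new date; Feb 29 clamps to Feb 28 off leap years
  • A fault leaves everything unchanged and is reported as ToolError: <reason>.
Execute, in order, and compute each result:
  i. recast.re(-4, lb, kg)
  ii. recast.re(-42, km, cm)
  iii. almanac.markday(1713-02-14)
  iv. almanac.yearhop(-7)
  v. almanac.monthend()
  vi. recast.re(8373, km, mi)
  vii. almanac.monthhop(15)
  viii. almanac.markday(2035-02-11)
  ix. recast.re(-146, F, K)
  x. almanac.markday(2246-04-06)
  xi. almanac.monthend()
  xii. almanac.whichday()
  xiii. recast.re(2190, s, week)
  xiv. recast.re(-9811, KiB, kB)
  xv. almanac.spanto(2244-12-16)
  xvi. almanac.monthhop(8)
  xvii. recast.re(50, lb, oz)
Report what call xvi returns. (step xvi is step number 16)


Answer: 2246-12-30

Derivation:
>> re(-4, lb, kg)
<< -45359237/25000000
>> re(-42, km, cm)
<< -4200000
>> markday(1713-02-14)
<< 1713-02-14
>> yearhop(-7)
<< 1706-02-14
>> monthend()
<< 1706-02-28
>> re(8373, km, mi)
<< 43609375/8382
>> monthhop(15)
<< 1707-05-28
>> markday(2035-02-11)
<< 2035-02-11
>> re(-146, F, K)
<< 31367/180
>> markday(2246-04-06)
<< 2246-04-06
>> monthend()
<< 2246-04-30
>> whichday()
<< Thursday
>> re(2190, s, week)
<< 73/20160
>> re(-9811, KiB, kB)
<< -1255808/125
>> spanto(2244-12-16)
<< -500
>> monthhop(8)
<< 2246-12-30
>> re(50, lb, oz)
<< 800


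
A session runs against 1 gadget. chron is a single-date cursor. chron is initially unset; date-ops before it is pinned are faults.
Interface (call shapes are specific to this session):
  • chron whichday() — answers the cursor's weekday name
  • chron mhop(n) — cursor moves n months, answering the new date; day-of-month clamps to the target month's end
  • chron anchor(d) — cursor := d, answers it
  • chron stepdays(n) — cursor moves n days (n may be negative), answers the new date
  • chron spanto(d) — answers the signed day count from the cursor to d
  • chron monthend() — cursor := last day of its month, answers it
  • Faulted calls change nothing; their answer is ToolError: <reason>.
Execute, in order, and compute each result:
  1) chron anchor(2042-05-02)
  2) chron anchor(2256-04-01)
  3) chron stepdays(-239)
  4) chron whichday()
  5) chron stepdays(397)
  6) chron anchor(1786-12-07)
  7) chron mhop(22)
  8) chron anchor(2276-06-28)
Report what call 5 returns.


Now I run chron anchor using d: 2042-05-02, which returns 2042-05-02.
I try chron anchor using d: 2256-04-01, and observe 2256-04-01.
I try chron stepdays using n: -239, → 2255-08-06.
Then chron whichday, → Monday.
I call chron stepdays using n: 397, and see 2256-09-06.
I call chron anchor using d: 1786-12-07, which returns 1786-12-07.
Then chron mhop using n: 22, and observe 1788-10-07.
Using chron anchor using d: 2276-06-28, and see 2276-06-28.

Answer: 2256-09-06


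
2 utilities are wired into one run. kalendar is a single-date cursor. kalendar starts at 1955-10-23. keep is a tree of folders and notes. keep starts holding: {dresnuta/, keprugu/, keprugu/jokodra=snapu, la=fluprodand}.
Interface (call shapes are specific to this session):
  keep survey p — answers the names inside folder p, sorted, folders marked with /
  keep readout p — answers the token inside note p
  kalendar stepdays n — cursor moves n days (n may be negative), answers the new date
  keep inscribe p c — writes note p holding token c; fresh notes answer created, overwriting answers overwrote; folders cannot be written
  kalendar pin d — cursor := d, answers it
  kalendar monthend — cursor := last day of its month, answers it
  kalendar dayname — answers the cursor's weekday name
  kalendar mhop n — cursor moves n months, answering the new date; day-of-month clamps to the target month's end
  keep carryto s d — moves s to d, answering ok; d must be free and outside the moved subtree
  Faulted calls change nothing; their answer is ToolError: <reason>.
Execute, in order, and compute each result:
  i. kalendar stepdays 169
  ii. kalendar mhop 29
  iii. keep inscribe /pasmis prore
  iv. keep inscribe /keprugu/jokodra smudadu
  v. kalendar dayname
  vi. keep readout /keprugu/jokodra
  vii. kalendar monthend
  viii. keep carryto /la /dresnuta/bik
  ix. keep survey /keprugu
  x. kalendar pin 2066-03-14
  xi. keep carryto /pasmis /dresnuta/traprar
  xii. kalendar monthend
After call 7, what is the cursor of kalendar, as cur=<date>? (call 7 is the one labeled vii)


Invoking kalendar stepdays(169), yielding 1956-04-09.
Invoking kalendar mhop(29), — result: 1958-09-09.
I call keep inscribe(/pasmis, prore), and get created.
I call keep inscribe(/keprugu/jokodra, smudadu), — result: overwrote.
Then kalendar dayname(), and see Tuesday.
Now I run keep readout(/keprugu/jokodra), → smudadu.
I invoke kalendar monthend, → 1958-09-30.
I run keep carryto(/la, /dresnuta/bik), which returns ok.
I call keep survey(/keprugu), and get [jokodra].
Next I call kalendar pin(2066-03-14): 2066-03-14.
Using keep carryto(/pasmis, /dresnuta/traprar), — result: ok.
I try kalendar monthend(), and get 2066-03-31.

Answer: cur=1958-09-30


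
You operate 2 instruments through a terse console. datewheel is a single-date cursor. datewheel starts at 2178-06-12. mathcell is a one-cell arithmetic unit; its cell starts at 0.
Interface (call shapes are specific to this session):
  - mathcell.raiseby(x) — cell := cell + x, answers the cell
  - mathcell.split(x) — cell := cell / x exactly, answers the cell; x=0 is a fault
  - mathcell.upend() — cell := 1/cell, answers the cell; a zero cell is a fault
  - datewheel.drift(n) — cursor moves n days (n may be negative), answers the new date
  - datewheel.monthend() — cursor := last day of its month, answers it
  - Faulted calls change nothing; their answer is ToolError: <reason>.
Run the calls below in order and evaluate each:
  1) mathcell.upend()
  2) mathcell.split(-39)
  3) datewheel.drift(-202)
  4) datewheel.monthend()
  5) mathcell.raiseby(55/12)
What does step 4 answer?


Answer: 2177-11-30

Derivation:
Step: mathcell.upend[]
Result: ToolError: reciprocal of zero
Step: mathcell.split[x='-39']
Result: 0
Step: datewheel.drift[n='-202']
Result: 2177-11-22
Step: datewheel.monthend[]
Result: 2177-11-30
Step: mathcell.raiseby[x='55/12']
Result: 55/12


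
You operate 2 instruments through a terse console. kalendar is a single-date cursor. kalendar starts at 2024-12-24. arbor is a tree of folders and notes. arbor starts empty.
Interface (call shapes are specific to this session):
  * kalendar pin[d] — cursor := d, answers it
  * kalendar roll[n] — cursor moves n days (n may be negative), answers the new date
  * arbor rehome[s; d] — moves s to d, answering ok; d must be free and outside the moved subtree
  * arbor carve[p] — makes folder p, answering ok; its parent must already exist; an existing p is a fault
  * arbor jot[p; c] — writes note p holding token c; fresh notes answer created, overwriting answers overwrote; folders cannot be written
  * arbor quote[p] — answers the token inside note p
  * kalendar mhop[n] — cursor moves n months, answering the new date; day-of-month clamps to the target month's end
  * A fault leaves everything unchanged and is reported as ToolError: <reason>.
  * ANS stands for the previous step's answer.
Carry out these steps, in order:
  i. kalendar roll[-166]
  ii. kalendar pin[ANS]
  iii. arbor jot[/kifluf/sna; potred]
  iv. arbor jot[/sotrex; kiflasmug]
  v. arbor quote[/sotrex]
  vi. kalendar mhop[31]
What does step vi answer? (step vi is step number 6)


Answer: 2027-02-11

Derivation:
>>> kalendar roll -166
[out] 2024-07-11
>>> kalendar pin ANS
[out] 2024-07-11
>>> arbor jot /kifluf/sna potred
[out] ToolError: no parent
>>> arbor jot /sotrex kiflasmug
[out] created
>>> arbor quote /sotrex
[out] kiflasmug
>>> kalendar mhop 31
[out] 2027-02-11


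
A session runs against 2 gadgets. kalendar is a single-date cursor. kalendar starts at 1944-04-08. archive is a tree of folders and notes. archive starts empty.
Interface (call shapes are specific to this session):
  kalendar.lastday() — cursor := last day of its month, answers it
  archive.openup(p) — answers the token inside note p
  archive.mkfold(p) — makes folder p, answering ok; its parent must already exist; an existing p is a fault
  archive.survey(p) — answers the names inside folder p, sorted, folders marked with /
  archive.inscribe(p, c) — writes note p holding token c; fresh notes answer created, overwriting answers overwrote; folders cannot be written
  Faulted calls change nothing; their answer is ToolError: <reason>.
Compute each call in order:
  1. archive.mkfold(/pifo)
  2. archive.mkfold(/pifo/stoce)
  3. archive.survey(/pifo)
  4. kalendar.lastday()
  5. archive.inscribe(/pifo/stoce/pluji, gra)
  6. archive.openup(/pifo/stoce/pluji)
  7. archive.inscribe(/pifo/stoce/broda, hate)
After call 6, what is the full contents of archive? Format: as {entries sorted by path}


Answer: {pifo/, pifo/stoce/, pifo/stoce/pluji=gra}

Derivation:
Now I run mkfold using p=/pifo, giving ok.
Now I run mkfold using p=/pifo/stoce: ok.
I run survey using p=/pifo, and see [stoce/].
I invoke lastday(), → 1944-04-30.
I call inscribe using p=/pifo/stoce/pluji, c=gra, and get created.
I call openup using p=/pifo/stoce/pluji, — result: gra.
Invoking inscribe using p=/pifo/stoce/broda, c=hate, → created.


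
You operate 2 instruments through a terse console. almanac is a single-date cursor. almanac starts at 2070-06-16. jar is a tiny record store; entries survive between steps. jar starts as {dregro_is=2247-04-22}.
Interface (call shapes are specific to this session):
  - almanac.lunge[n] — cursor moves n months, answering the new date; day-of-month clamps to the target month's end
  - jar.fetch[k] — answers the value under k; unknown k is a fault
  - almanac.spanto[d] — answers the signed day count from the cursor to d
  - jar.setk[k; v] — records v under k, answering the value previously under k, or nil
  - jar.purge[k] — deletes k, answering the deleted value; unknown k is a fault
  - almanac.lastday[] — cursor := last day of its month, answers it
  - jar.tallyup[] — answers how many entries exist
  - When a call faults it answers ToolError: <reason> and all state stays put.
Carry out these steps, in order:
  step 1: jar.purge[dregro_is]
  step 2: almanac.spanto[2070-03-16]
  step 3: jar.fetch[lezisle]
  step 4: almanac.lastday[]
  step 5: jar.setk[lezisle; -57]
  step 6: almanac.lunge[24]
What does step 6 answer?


> jar.purge k: dregro_is
  2247-04-22
> almanac.spanto d: 2070-03-16
  -92
> jar.fetch k: lezisle
  ToolError: no such key lezisle
> almanac.lastday
  2070-06-30
> jar.setk k: lezisle v: -57
  nil
> almanac.lunge n: 24
  2072-06-30

Answer: 2072-06-30


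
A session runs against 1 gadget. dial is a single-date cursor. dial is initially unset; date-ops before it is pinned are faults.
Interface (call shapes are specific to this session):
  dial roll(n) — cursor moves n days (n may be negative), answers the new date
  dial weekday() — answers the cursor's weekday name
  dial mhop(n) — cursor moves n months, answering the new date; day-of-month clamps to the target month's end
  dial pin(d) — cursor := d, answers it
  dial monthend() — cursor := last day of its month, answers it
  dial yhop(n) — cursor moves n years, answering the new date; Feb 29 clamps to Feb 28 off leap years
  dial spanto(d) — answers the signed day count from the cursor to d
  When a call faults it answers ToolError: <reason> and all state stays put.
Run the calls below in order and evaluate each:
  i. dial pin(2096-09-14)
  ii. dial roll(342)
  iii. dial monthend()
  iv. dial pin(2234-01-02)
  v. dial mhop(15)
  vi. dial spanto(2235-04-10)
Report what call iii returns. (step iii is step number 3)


Answer: 2097-08-31

Derivation:
// dial pin(d='2096-09-14') => 2096-09-14
// dial roll(n='342') => 2097-08-22
// dial monthend() => 2097-08-31
// dial pin(d='2234-01-02') => 2234-01-02
// dial mhop(n='15') => 2235-04-02
// dial spanto(d='2235-04-10') => 8


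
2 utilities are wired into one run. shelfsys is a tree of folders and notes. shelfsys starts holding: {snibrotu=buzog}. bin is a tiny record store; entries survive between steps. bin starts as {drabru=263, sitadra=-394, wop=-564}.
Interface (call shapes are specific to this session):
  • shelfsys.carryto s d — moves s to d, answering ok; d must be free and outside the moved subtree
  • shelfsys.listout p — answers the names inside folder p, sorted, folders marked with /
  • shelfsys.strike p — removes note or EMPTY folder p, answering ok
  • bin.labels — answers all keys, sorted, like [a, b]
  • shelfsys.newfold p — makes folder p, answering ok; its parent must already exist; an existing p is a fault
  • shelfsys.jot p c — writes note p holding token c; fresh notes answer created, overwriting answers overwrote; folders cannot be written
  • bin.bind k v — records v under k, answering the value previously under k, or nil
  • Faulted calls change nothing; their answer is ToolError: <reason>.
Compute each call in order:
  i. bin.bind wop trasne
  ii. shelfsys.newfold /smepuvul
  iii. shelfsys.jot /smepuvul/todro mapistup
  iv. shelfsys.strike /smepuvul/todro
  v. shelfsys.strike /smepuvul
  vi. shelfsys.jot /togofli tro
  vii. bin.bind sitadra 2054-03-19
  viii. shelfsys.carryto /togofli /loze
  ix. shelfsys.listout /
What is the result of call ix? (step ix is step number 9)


Answer: [loze, snibrotu]

Derivation:
> bind k: wop v: trasne
= -564
> newfold p: /smepuvul
= ok
> jot p: /smepuvul/todro c: mapistup
= created
> strike p: /smepuvul/todro
= ok
> strike p: /smepuvul
= ok
> jot p: /togofli c: tro
= created
> bind k: sitadra v: 2054-03-19
= -394
> carryto s: /togofli d: /loze
= ok
> listout p: /
= [loze, snibrotu]


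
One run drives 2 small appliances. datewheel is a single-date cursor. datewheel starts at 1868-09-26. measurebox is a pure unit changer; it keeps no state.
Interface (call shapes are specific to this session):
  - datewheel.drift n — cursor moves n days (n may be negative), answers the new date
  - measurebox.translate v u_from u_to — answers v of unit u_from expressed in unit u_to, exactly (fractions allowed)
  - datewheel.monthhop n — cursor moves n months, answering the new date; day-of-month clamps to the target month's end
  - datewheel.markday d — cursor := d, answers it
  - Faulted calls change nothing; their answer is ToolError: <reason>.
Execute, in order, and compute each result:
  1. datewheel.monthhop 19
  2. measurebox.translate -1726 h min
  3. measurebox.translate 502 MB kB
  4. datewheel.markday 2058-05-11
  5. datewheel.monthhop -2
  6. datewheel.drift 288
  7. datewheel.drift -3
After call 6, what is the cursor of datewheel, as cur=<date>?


% datewheel.monthhop n=19
  1870-04-26
% measurebox.translate v=-1726 u_from=h u_to=min
  -103560
% measurebox.translate v=502 u_from=MB u_to=kB
  502000
% datewheel.markday d=2058-05-11
  2058-05-11
% datewheel.monthhop n=-2
  2058-03-11
% datewheel.drift n=288
  2058-12-24
% datewheel.drift n=-3
  2058-12-21

Answer: cur=2058-12-24


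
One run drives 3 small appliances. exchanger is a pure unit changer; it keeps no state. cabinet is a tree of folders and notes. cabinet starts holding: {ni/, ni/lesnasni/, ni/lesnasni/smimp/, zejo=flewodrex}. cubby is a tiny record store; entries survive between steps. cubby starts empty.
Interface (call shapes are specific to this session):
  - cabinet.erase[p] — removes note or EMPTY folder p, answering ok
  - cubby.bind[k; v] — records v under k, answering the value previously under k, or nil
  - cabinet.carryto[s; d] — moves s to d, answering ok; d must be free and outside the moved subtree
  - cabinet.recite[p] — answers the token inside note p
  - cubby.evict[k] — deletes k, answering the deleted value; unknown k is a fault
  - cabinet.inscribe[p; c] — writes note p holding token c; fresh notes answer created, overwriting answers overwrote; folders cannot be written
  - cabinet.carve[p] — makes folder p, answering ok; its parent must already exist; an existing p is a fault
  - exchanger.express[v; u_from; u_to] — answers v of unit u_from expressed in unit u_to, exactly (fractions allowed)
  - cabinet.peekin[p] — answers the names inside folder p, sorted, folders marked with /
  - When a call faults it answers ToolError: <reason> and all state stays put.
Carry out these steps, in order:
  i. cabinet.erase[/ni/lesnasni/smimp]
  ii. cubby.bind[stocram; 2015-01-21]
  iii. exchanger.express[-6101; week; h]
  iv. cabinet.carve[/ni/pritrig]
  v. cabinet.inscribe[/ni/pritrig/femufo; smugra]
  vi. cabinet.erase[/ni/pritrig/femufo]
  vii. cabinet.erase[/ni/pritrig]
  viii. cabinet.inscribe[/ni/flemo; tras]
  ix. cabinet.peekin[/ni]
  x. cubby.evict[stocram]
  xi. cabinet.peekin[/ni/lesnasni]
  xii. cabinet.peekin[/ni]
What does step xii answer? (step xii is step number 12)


Answer: [flemo, lesnasni/]

Derivation:
Act: cabinet.erase[p→/ni/lesnasni/smimp]
Obs: ok
Act: cubby.bind[k→stocram; v→2015-01-21]
Obs: nil
Act: exchanger.express[v→-6101; u_from→week; u_to→h]
Obs: -1024968
Act: cabinet.carve[p→/ni/pritrig]
Obs: ok
Act: cabinet.inscribe[p→/ni/pritrig/femufo; c→smugra]
Obs: created
Act: cabinet.erase[p→/ni/pritrig/femufo]
Obs: ok
Act: cabinet.erase[p→/ni/pritrig]
Obs: ok
Act: cabinet.inscribe[p→/ni/flemo; c→tras]
Obs: created
Act: cabinet.peekin[p→/ni]
Obs: [flemo, lesnasni/]
Act: cubby.evict[k→stocram]
Obs: 2015-01-21
Act: cabinet.peekin[p→/ni/lesnasni]
Obs: []
Act: cabinet.peekin[p→/ni]
Obs: [flemo, lesnasni/]


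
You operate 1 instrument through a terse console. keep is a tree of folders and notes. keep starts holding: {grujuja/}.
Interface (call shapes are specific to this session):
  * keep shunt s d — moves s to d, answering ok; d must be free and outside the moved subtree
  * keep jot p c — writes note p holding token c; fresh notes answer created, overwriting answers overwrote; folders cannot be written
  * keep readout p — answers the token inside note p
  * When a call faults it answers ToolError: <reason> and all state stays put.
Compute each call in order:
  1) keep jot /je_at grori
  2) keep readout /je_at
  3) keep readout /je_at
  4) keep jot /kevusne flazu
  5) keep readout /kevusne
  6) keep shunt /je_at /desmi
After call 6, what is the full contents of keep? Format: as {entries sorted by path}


Answer: {desmi=grori, grujuja/, kevusne=flazu}

Derivation:
;; 1. keep jot(p: /je_at, c: grori) : created
;; 2. keep readout(p: /je_at) : grori
;; 3. keep readout(p: /je_at) : grori
;; 4. keep jot(p: /kevusne, c: flazu) : created
;; 5. keep readout(p: /kevusne) : flazu
;; 6. keep shunt(s: /je_at, d: /desmi) : ok


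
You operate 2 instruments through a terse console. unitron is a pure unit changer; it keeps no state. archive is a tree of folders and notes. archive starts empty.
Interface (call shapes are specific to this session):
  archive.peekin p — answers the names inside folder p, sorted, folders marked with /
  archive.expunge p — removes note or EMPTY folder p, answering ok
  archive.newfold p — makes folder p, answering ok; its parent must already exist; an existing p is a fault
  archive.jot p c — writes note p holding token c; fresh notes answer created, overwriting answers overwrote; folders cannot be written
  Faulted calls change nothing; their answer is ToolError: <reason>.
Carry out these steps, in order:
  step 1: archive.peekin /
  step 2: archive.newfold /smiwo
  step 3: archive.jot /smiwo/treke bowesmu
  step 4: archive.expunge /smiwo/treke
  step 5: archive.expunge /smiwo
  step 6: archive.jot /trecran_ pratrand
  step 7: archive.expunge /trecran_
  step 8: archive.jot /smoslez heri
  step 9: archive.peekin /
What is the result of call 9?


> archive.peekin /
[out] []
> archive.newfold /smiwo
[out] ok
> archive.jot /smiwo/treke bowesmu
[out] created
> archive.expunge /smiwo/treke
[out] ok
> archive.expunge /smiwo
[out] ok
> archive.jot /trecran_ pratrand
[out] created
> archive.expunge /trecran_
[out] ok
> archive.jot /smoslez heri
[out] created
> archive.peekin /
[out] [smoslez]

Answer: [smoslez]


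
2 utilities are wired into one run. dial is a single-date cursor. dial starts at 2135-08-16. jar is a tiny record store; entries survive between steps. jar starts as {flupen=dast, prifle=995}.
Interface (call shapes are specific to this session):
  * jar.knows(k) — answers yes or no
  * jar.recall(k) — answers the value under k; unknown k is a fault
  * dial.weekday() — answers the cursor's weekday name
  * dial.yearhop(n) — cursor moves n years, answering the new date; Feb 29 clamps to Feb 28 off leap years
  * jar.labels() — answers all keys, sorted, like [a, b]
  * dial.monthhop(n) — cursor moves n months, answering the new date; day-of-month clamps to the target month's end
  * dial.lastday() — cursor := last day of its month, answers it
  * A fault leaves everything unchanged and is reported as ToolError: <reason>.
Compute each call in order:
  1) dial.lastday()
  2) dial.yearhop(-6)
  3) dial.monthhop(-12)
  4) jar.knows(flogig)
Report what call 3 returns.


Answer: 2128-08-31

Derivation:
-> dial.lastday()
<- 2135-08-31
-> dial.yearhop(n: -6)
<- 2129-08-31
-> dial.monthhop(n: -12)
<- 2128-08-31
-> jar.knows(k: flogig)
<- no


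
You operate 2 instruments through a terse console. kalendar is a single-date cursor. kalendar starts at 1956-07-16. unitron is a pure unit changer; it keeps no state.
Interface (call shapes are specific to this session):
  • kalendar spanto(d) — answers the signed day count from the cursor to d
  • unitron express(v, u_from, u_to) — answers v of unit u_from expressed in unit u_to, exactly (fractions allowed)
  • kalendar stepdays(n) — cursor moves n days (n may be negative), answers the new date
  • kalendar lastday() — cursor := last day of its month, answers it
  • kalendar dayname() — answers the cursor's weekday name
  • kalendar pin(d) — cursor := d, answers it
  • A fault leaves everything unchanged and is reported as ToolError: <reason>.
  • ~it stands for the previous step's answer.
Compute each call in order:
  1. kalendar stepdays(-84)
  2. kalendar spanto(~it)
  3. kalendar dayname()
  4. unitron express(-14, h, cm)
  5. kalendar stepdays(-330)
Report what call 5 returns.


Answer: 1955-05-29

Derivation:
I use kalendar stepdays using n→-84, → 1956-04-23.
I invoke kalendar spanto using d→~it, → 0.
Invoking kalendar dayname(), and see Monday.
I invoke unitron express using v→-14, u_from→h, u_to→cm, and get ToolError: incompatible units.
I invoke kalendar stepdays using n→-330, and get 1955-05-29.


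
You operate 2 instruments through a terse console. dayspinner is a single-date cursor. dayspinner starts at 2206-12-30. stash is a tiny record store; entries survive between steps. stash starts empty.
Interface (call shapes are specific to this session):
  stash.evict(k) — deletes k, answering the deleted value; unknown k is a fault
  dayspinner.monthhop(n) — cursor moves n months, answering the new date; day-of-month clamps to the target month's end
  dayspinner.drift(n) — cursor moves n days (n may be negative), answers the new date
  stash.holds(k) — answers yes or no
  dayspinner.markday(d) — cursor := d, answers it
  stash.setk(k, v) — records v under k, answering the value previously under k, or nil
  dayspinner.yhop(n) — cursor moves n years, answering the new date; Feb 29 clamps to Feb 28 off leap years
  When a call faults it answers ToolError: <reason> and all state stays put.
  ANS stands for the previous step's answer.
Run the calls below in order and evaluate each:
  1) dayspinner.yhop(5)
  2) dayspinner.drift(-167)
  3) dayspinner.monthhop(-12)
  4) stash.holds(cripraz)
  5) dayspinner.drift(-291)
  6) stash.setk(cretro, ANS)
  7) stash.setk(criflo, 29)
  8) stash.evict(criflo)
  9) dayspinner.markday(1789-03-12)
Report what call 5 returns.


Step: dayspinner.yhop[n→5]
Result: 2211-12-30
Step: dayspinner.drift[n→-167]
Result: 2211-07-16
Step: dayspinner.monthhop[n→-12]
Result: 2210-07-16
Step: stash.holds[k→cripraz]
Result: no
Step: dayspinner.drift[n→-291]
Result: 2209-09-28
Step: stash.setk[k→cretro; v→ANS]
Result: nil
Step: stash.setk[k→criflo; v→29]
Result: nil
Step: stash.evict[k→criflo]
Result: 29
Step: dayspinner.markday[d→1789-03-12]
Result: 1789-03-12

Answer: 2209-09-28


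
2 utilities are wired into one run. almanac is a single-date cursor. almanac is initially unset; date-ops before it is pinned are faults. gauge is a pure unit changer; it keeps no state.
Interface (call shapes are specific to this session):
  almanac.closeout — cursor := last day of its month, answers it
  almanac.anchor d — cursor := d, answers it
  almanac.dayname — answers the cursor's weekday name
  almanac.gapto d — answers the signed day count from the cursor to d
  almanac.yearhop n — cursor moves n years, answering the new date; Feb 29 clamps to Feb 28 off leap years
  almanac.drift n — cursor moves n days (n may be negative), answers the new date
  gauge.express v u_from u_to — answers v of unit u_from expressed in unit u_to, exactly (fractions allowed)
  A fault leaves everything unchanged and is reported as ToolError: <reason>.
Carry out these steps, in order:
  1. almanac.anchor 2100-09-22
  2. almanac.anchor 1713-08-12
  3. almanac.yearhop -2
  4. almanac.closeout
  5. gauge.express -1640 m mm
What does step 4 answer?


Then almanac.anchor with d=2100-09-22, and get 2100-09-22.
I use almanac.anchor with d=1713-08-12, and get 1713-08-12.
Then almanac.yearhop with n=-2, → 1711-08-12.
I run almanac.closeout, → 1711-08-31.
I try gauge.express with v=-1640, u_from=m, u_to=mm, yielding -1640000.

Answer: 1711-08-31


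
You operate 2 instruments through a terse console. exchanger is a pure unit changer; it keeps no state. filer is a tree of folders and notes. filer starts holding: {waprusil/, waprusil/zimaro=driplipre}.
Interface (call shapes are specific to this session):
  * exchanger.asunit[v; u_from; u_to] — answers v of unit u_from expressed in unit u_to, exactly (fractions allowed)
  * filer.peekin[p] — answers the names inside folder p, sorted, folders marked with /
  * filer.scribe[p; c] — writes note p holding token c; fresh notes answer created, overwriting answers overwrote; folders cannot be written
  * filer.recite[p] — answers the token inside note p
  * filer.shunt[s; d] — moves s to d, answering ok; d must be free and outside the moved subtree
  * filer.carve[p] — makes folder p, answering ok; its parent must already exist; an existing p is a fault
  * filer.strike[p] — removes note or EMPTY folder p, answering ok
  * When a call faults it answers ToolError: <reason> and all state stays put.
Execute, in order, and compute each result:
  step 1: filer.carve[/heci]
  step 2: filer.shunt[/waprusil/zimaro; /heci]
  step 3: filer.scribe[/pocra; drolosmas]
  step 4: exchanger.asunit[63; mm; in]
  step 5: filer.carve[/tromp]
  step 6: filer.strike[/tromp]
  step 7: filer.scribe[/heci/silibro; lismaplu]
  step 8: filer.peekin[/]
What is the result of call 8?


Answer: [heci/, pocra, waprusil/]

Derivation:
Step: carve[p=/heci]
Result: ok
Step: shunt[s=/waprusil/zimaro; d=/heci]
Result: ToolError: exists
Step: scribe[p=/pocra; c=drolosmas]
Result: created
Step: asunit[v=63; u_from=mm; u_to=in]
Result: 315/127
Step: carve[p=/tromp]
Result: ok
Step: strike[p=/tromp]
Result: ok
Step: scribe[p=/heci/silibro; c=lismaplu]
Result: created
Step: peekin[p=/]
Result: [heci/, pocra, waprusil/]
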